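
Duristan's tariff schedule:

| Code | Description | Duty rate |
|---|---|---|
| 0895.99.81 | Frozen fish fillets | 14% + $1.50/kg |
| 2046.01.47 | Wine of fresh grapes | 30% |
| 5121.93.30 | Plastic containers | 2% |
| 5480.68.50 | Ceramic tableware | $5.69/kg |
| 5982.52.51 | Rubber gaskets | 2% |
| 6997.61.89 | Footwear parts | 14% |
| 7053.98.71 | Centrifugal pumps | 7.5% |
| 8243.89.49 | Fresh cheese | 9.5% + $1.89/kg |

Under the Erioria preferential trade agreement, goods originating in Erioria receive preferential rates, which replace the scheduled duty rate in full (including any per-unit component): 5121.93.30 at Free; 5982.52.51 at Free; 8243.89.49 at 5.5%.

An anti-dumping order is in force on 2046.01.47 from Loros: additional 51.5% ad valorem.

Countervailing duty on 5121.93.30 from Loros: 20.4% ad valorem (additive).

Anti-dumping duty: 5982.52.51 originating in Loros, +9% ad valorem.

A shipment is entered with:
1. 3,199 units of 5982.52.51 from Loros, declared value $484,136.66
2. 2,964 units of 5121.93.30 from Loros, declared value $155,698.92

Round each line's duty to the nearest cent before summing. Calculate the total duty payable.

Line 1 (5982.52.51, Loros, 3,199 units, $484,136.66):
Base rate for 5982.52.51 is 2%.
5982.52.51 has an FTA preferential rate, but origin Loros is not Erioria; base rate stands.
Additional duty on 5982.52.51 from Loros: +9%. Applied ad valorem rate: 2% + 9% = 11%.
Duty = $484,136.66 × 11% = $53,255.03.
Line 2 (5121.93.30, Loros, 2,964 units, $155,698.92):
Base rate for 5121.93.30 is 2%.
5121.93.30 has an FTA preferential rate, but origin Loros is not Erioria; base rate stands.
Additional duty on 5121.93.30 from Loros: +20.4%. Applied ad valorem rate: 2% + 20.4% = 22.4%.
Duty = $155,698.92 × 22.4% = $34,876.56.
Total = $53,255.03 + $34,876.56 = $88,131.59.

$88,131.59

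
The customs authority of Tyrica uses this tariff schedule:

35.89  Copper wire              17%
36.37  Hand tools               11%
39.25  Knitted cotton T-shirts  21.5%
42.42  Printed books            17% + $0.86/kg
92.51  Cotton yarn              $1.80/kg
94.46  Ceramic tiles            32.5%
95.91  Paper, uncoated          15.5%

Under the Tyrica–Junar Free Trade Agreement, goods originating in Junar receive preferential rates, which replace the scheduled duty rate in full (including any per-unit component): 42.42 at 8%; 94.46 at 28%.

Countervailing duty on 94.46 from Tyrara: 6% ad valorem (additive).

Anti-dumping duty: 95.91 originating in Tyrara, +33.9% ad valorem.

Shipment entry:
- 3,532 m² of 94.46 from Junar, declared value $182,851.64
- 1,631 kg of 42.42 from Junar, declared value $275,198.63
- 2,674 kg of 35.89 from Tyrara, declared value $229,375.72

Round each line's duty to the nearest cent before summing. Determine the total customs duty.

Line 1 (94.46, Junar, 3,532 m², $182,851.64):
Base rate for 94.46 is 32.5%.
Origin Junar qualifies under the Tyrica–Junar agreement and 94.46 is covered: preferential rate 28% applies instead.
The additional-duty order on 94.46 targets Tyrara, not Junar; it does not apply.
Duty = $182,851.64 × 28% = $51,198.46.
Line 2 (42.42, Junar, 1,631 kg, $275,198.63):
Base rate for 42.42 is 17% + $0.86/kg.
Origin Junar qualifies under the Tyrica–Junar agreement and 42.42 is covered: preferential rate 8% applies instead.
Duty = $275,198.63 × 8% = $22,015.89.
Line 3 (35.89, Tyrara, 2,674 kg, $229,375.72):
Base rate for 35.89 is 17%.
Duty = $229,375.72 × 17% = $38,993.87.
Total = $51,198.46 + $22,015.89 + $38,993.87 = $112,208.22.

$112,208.22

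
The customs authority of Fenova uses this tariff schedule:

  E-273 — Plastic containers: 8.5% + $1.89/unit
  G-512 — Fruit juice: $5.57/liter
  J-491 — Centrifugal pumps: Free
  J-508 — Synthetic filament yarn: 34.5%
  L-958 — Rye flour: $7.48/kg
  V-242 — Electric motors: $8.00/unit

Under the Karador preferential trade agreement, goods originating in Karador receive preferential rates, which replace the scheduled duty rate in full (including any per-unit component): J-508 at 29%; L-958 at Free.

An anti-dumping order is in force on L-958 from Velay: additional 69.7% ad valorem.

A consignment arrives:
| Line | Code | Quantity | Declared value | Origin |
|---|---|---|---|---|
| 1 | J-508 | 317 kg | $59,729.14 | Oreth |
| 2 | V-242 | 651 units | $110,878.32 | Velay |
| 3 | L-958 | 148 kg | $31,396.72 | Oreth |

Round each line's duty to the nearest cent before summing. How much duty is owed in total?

$26,921.59

Line 1 (J-508, Oreth, 317 kg, $59,729.14):
Base rate for J-508 is 34.5%.
J-508 has an FTA preferential rate, but origin Oreth is not Karador; base rate stands.
Duty = $59,729.14 × 34.5% = $20,606.55.
Line 2 (V-242, Velay, 651 units, $110,878.32):
Base rate for V-242 is $8.00/unit.
Duty = 651 × $8.00 = $5,208.00.
Line 3 (L-958, Oreth, 148 kg, $31,396.72):
Base rate for L-958 is $7.48/kg.
L-958 has an FTA preferential rate, but origin Oreth is not Karador; base rate stands.
The additional-duty order on L-958 targets Velay, not Oreth; it does not apply.
Duty = 148 × $7.48 = $1,107.04.
Total = $20,606.55 + $5,208.00 + $1,107.04 = $26,921.59.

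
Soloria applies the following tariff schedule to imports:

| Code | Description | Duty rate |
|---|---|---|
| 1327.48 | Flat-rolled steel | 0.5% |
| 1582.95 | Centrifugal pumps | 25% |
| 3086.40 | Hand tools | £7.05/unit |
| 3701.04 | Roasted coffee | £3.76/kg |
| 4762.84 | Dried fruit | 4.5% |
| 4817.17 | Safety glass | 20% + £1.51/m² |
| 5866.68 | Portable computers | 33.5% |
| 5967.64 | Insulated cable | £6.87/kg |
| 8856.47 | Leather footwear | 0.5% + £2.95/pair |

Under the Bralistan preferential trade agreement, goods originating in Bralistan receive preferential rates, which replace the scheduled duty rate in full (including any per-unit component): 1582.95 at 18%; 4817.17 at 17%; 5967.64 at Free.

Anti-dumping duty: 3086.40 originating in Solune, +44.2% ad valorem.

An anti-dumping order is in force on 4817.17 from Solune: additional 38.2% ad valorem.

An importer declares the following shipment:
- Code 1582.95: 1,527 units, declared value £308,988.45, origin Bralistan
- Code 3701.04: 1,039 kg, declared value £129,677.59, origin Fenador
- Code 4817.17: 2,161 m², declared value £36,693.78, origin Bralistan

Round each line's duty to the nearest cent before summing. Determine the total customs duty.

Line 1 (1582.95, Bralistan, 1,527 units, £308,988.45):
Base rate for 1582.95 is 25%.
Origin Bralistan qualifies under the Soloria–Bralistan agreement and 1582.95 is covered: preferential rate 18% applies instead.
Duty = £308,988.45 × 18% = £55,617.92.
Line 2 (3701.04, Fenador, 1,039 kg, £129,677.59):
Base rate for 3701.04 is £3.76/kg.
Duty = 1,039 × £3.76 = £3,906.64.
Line 3 (4817.17, Bralistan, 2,161 m², £36,693.78):
Base rate for 4817.17 is 20% + £1.51/m².
Origin Bralistan qualifies under the Soloria–Bralistan agreement and 4817.17 is covered: preferential rate 17% applies instead.
The additional-duty order on 4817.17 targets Solune, not Bralistan; it does not apply.
Duty = £36,693.78 × 17% = £6,237.94.
Total = £55,617.92 + £3,906.64 + £6,237.94 = £65,762.50.

£65,762.50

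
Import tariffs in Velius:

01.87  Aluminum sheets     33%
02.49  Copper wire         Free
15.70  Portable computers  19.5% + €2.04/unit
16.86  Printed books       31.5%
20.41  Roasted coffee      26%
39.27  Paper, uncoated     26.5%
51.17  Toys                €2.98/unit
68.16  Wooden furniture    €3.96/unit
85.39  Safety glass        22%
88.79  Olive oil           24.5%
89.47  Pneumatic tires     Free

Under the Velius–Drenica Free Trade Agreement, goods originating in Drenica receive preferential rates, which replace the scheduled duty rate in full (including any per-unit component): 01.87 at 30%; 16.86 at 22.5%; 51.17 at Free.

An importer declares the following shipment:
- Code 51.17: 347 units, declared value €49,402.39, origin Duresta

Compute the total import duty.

Line 1 (51.17, Duresta, 347 units, €49,402.39):
Base rate for 51.17 is €2.98/unit.
51.17 has an FTA preferential rate, but origin Duresta is not Drenica; base rate stands.
Duty = 347 × €2.98 = €1,034.06.

€1,034.06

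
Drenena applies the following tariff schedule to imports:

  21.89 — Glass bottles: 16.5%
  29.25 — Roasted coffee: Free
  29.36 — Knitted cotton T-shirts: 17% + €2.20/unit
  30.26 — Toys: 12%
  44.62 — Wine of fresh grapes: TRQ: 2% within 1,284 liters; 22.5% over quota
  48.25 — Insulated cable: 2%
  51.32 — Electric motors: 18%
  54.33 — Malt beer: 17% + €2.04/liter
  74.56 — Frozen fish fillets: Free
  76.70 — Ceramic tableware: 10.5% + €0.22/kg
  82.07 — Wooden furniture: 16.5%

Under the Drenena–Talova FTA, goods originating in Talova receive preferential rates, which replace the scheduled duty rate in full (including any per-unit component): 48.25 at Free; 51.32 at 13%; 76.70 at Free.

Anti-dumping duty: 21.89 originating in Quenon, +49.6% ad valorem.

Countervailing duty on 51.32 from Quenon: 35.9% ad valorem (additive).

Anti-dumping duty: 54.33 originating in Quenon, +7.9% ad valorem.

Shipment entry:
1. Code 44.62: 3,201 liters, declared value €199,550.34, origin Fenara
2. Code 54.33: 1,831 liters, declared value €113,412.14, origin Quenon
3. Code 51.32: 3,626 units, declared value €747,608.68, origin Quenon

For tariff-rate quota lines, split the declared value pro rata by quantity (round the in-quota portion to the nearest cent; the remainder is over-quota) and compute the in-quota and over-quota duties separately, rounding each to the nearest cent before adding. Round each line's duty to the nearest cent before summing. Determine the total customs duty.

Line 1 (44.62, Fenara, 3,201 liters, €199,550.34):
Code 44.62 is under a tariff-rate quota (threshold 1,284 liters). In-quota: 1,284 liters at 2%; over-quota: 1,917 liters at 22.5%.
Pro-rata value split: in-quota = €199,550.34 × 1,284/3,201 = €80,044.56; over-quota = €199,550.34 − €80,044.56 = €119,505.78.
In-quota duty = €80,044.56 × 2% = €1,600.89. Over-quota duty = €119,505.78 × 22.5% = €26,888.80.
Line duty = €1,600.89 + €26,888.80 = €28,489.69.
Line 2 (54.33, Quenon, 1,831 liters, €113,412.14):
Base rate for 54.33 is 17% + €2.04/liter.
Additional duty on 54.33 from Quenon: +7.9%. Applied ad valorem rate: 17% + 7.9% = 24.9%.
Duty = €113,412.14 × 24.9% + 1,831 × €2.04 = €31,974.86.
Line 3 (51.32, Quenon, 3,626 units, €747,608.68):
Base rate for 51.32 is 18%.
51.32 has an FTA preferential rate, but origin Quenon is not Talova; base rate stands.
Additional duty on 51.32 from Quenon: +35.9%. Applied ad valorem rate: 18% + 35.9% = 53.9%.
Duty = €747,608.68 × 53.9% = €402,961.08.
Total = €28,489.69 + €31,974.86 + €402,961.08 = €463,425.63.

€463,425.63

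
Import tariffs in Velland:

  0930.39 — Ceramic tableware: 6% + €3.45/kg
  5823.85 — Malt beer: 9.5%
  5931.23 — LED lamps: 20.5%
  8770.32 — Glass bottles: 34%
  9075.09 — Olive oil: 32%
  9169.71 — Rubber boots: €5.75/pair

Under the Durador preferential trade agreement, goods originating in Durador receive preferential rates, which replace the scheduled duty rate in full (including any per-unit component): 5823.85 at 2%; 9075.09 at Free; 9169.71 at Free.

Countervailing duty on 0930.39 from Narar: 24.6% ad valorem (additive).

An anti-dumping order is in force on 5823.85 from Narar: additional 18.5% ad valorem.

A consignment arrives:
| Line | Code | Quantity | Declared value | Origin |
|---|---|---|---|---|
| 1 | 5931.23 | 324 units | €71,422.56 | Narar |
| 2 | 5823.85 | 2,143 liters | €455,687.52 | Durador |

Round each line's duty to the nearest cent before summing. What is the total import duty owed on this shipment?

Line 1 (5931.23, Narar, 324 units, €71,422.56):
Base rate for 5931.23 is 20.5%.
Duty = €71,422.56 × 20.5% = €14,641.62.
Line 2 (5823.85, Durador, 2,143 liters, €455,687.52):
Base rate for 5823.85 is 9.5%.
Origin Durador qualifies under the Velland–Durador agreement and 5823.85 is covered: preferential rate 2% applies instead.
The additional-duty order on 5823.85 targets Narar, not Durador; it does not apply.
Duty = €455,687.52 × 2% = €9,113.75.
Total = €14,641.62 + €9,113.75 = €23,755.37.

€23,755.37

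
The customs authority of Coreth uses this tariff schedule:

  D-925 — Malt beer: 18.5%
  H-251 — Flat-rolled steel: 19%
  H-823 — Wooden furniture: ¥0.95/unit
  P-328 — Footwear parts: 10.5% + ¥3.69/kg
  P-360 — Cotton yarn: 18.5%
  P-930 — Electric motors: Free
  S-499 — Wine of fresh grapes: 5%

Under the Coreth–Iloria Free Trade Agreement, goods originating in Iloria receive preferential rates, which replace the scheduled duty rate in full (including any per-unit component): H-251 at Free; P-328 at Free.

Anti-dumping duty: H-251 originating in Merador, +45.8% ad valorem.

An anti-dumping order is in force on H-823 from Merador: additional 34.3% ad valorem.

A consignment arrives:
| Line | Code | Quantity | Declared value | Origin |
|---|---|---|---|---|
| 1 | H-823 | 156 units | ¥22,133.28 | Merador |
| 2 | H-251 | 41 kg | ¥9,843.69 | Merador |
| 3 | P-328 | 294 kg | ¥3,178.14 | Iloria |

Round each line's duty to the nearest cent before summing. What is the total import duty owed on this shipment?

¥14,118.63

Line 1 (H-823, Merador, 156 units, ¥22,133.28):
Base rate for H-823 is ¥0.95/unit.
Additional duty on H-823 from Merador: +34.3% ad valorem. Applied ad valorem rate = 34.3%.
Duty = ¥22,133.28 × 34.3% + 156 × ¥0.95 = ¥7,739.92.
Line 2 (H-251, Merador, 41 kg, ¥9,843.69):
Base rate for H-251 is 19%.
H-251 has an FTA preferential rate, but origin Merador is not Iloria; base rate stands.
Additional duty on H-251 from Merador: +45.8%. Applied ad valorem rate: 19% + 45.8% = 64.8%.
Duty = ¥9,843.69 × 64.8% = ¥6,378.71.
Line 3 (P-328, Iloria, 294 kg, ¥3,178.14):
Base rate for P-328 is 10.5% + ¥3.69/kg.
Origin Iloria qualifies under the Coreth–Iloria agreement and P-328 is covered: preferential rate Free applies instead.
Duty = ¥3,178.14 × 0% = ¥0.00.
Total = ¥7,739.92 + ¥6,378.71 + ¥0.00 = ¥14,118.63.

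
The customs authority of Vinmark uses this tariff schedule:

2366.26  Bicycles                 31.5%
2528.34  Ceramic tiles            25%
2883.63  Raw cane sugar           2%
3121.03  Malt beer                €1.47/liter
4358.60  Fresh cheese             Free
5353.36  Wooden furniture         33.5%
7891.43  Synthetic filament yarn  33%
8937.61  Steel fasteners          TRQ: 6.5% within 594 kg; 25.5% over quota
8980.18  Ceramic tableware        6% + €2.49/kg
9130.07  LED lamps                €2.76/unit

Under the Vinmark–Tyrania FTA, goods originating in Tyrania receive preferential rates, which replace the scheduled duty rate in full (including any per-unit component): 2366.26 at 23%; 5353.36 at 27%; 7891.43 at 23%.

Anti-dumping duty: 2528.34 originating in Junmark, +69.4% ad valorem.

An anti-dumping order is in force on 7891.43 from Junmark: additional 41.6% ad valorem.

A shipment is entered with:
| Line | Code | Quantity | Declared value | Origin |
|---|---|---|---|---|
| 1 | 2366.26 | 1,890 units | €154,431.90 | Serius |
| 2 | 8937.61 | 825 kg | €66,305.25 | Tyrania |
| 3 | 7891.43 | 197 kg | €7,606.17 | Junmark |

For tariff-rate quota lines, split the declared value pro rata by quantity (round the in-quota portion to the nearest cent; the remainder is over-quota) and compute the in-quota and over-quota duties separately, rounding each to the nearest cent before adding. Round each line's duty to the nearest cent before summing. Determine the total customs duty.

Line 1 (2366.26, Serius, 1,890 units, €154,431.90):
Base rate for 2366.26 is 31.5%.
2366.26 has an FTA preferential rate, but origin Serius is not Tyrania; base rate stands.
Duty = €154,431.90 × 31.5% = €48,646.05.
Line 2 (8937.61, Tyrania, 825 kg, €66,305.25):
Code 8937.61 is under a tariff-rate quota (threshold 594 kg). In-quota: 594 kg at 6.5%; over-quota: 231 kg at 25.5%.
Pro-rata value split: in-quota = €66,305.25 × 594/825 = €47,739.78; over-quota = €66,305.25 − €47,739.78 = €18,565.47.
In-quota duty = €47,739.78 × 6.5% = €3,103.09. Over-quota duty = €18,565.47 × 25.5% = €4,734.19.
Line duty = €3,103.09 + €4,734.19 = €7,837.28.
Line 3 (7891.43, Junmark, 197 kg, €7,606.17):
Base rate for 7891.43 is 33%.
7891.43 has an FTA preferential rate, but origin Junmark is not Tyrania; base rate stands.
Additional duty on 7891.43 from Junmark: +41.6%. Applied ad valorem rate: 33% + 41.6% = 74.6%.
Duty = €7,606.17 × 74.6% = €5,674.20.
Total = €48,646.05 + €7,837.28 + €5,674.20 = €62,157.53.

€62,157.53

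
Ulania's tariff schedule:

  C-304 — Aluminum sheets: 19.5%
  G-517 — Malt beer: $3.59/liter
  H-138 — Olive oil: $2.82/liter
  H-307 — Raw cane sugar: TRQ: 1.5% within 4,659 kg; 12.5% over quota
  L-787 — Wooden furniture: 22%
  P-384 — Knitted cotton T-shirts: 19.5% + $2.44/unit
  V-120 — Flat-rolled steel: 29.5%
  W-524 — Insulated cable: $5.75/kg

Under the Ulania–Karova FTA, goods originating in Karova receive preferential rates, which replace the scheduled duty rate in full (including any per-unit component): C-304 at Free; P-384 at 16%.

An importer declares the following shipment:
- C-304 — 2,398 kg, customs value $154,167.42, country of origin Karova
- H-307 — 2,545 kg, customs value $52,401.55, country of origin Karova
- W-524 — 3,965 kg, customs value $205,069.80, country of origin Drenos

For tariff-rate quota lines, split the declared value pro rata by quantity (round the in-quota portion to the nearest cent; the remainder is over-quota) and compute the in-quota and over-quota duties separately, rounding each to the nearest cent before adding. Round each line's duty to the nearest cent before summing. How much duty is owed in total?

$23,584.77

Line 1 (C-304, Karova, 2,398 kg, $154,167.42):
Base rate for C-304 is 19.5%.
Origin Karova qualifies under the Ulania–Karova agreement and C-304 is covered: preferential rate Free applies instead.
Duty = $154,167.42 × 0% = $0.00.
Line 2 (H-307, Karova, 2,545 kg, $52,401.55):
Code H-307 is under a tariff-rate quota (threshold 4,659 kg). Quantity 2,545 kg is within the quota, so the in-quota rate 1.5% applies to the full value.
Duty = $52,401.55 × 1.5% = $786.02.
Line 3 (W-524, Drenos, 3,965 kg, $205,069.80):
Base rate for W-524 is $5.75/kg.
Duty = 3,965 × $5.75 = $22,798.75.
Total = $0.00 + $786.02 + $22,798.75 = $23,584.77.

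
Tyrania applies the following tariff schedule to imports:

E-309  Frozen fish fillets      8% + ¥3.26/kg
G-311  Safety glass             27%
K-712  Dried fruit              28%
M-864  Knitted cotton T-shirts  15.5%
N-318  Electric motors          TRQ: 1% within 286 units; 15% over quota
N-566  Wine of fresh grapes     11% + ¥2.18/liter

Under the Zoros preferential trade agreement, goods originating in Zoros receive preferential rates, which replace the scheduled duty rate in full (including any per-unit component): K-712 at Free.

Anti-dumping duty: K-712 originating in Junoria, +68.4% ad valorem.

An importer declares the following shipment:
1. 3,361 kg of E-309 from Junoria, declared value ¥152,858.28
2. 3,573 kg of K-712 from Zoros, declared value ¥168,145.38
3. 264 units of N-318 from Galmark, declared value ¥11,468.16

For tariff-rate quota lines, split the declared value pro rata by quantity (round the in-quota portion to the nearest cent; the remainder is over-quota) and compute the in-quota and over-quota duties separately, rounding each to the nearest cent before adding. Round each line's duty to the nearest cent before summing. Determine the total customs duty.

Line 1 (E-309, Junoria, 3,361 kg, ¥152,858.28):
Base rate for E-309 is 8% + ¥3.26/kg.
Duty = ¥152,858.28 × 8% + 3,361 × ¥3.26 = ¥23,185.52.
Line 2 (K-712, Zoros, 3,573 kg, ¥168,145.38):
Base rate for K-712 is 28%.
Origin Zoros qualifies under the Tyrania–Zoros agreement and K-712 is covered: preferential rate Free applies instead.
The additional-duty order on K-712 targets Junoria, not Zoros; it does not apply.
Duty = ¥168,145.38 × 0% = ¥0.00.
Line 3 (N-318, Galmark, 264 units, ¥11,468.16):
Code N-318 is under a tariff-rate quota (threshold 286 units). Quantity 264 units is within the quota, so the in-quota rate 1% applies to the full value.
Duty = ¥11,468.16 × 1% = ¥114.68.
Total = ¥23,185.52 + ¥0.00 + ¥114.68 = ¥23,300.20.

¥23,300.20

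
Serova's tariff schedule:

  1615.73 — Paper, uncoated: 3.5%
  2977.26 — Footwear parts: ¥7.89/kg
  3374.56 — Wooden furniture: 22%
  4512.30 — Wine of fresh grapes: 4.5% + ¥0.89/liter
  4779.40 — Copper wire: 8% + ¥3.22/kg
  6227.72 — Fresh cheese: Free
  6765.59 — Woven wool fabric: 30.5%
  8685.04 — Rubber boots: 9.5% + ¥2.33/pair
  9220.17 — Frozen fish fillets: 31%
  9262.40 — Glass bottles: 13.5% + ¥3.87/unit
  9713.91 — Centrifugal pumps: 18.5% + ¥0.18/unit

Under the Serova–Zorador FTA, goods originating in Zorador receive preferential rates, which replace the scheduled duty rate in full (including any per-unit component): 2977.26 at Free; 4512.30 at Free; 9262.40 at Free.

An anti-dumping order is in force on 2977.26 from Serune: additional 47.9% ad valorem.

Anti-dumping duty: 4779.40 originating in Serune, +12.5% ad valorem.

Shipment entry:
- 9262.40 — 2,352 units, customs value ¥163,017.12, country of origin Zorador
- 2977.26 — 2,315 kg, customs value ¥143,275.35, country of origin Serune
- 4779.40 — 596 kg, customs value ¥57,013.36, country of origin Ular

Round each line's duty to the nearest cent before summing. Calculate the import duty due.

Line 1 (9262.40, Zorador, 2,352 units, ¥163,017.12):
Base rate for 9262.40 is 13.5% + ¥3.87/unit.
Origin Zorador qualifies under the Serova–Zorador agreement and 9262.40 is covered: preferential rate Free applies instead.
Duty = ¥163,017.12 × 0% = ¥0.00.
Line 2 (2977.26, Serune, 2,315 kg, ¥143,275.35):
Base rate for 2977.26 is ¥7.89/kg.
2977.26 has an FTA preferential rate, but origin Serune is not Zorador; base rate stands.
Additional duty on 2977.26 from Serune: +47.9% ad valorem. Applied ad valorem rate = 47.9%.
Duty = ¥143,275.35 × 47.9% + 2,315 × ¥7.89 = ¥86,894.24.
Line 3 (4779.40, Ular, 596 kg, ¥57,013.36):
Base rate for 4779.40 is 8% + ¥3.22/kg.
The additional-duty order on 4779.40 targets Serune, not Ular; it does not apply.
Duty = ¥57,013.36 × 8% + 596 × ¥3.22 = ¥6,480.19.
Total = ¥0.00 + ¥86,894.24 + ¥6,480.19 = ¥93,374.43.

¥93,374.43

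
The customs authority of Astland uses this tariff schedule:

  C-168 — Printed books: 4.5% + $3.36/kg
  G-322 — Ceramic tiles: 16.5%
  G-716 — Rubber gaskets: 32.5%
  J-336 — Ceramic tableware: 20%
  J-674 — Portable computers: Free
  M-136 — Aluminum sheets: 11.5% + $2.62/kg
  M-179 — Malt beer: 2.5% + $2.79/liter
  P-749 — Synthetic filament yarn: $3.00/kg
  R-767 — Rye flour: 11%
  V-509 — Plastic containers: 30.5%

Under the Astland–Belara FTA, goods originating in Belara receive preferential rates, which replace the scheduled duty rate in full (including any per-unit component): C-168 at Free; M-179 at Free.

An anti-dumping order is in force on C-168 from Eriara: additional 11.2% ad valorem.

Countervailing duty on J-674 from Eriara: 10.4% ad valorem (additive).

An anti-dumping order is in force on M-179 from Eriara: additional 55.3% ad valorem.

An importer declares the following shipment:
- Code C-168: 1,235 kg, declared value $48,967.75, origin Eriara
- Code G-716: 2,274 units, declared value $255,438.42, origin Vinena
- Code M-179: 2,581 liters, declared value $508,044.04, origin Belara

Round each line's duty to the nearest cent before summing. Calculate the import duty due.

$94,855.03

Line 1 (C-168, Eriara, 1,235 kg, $48,967.75):
Base rate for C-168 is 4.5% + $3.36/kg.
C-168 has an FTA preferential rate, but origin Eriara is not Belara; base rate stands.
Additional duty on C-168 from Eriara: +11.2%. Applied ad valorem rate: 4.5% + 11.2% = 15.7%.
Duty = $48,967.75 × 15.7% + 1,235 × $3.36 = $11,837.54.
Line 2 (G-716, Vinena, 2,274 units, $255,438.42):
Base rate for G-716 is 32.5%.
Duty = $255,438.42 × 32.5% = $83,017.49.
Line 3 (M-179, Belara, 2,581 liters, $508,044.04):
Base rate for M-179 is 2.5% + $2.79/liter.
Origin Belara qualifies under the Astland–Belara agreement and M-179 is covered: preferential rate Free applies instead.
The additional-duty order on M-179 targets Eriara, not Belara; it does not apply.
Duty = $508,044.04 × 0% = $0.00.
Total = $11,837.54 + $83,017.49 + $0.00 = $94,855.03.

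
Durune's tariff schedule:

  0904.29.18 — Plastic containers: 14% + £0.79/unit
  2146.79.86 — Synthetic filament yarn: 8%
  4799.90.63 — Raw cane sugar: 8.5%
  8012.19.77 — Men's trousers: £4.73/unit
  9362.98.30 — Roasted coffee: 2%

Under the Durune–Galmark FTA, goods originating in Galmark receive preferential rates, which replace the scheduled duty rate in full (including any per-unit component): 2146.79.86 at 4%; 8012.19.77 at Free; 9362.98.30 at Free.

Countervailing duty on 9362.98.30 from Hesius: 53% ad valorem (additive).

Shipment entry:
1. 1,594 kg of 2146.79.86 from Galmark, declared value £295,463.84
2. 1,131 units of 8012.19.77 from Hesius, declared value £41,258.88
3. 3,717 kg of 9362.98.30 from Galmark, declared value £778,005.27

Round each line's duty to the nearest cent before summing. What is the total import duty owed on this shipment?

£17,168.18

Line 1 (2146.79.86, Galmark, 1,594 kg, £295,463.84):
Base rate for 2146.79.86 is 8%.
Origin Galmark qualifies under the Durune–Galmark agreement and 2146.79.86 is covered: preferential rate 4% applies instead.
Duty = £295,463.84 × 4% = £11,818.55.
Line 2 (8012.19.77, Hesius, 1,131 units, £41,258.88):
Base rate for 8012.19.77 is £4.73/unit.
8012.19.77 has an FTA preferential rate, but origin Hesius is not Galmark; base rate stands.
Duty = 1,131 × £4.73 = £5,349.63.
Line 3 (9362.98.30, Galmark, 3,717 kg, £778,005.27):
Base rate for 9362.98.30 is 2%.
Origin Galmark qualifies under the Durune–Galmark agreement and 9362.98.30 is covered: preferential rate Free applies instead.
The additional-duty order on 9362.98.30 targets Hesius, not Galmark; it does not apply.
Duty = £778,005.27 × 0% = £0.00.
Total = £11,818.55 + £5,349.63 + £0.00 = £17,168.18.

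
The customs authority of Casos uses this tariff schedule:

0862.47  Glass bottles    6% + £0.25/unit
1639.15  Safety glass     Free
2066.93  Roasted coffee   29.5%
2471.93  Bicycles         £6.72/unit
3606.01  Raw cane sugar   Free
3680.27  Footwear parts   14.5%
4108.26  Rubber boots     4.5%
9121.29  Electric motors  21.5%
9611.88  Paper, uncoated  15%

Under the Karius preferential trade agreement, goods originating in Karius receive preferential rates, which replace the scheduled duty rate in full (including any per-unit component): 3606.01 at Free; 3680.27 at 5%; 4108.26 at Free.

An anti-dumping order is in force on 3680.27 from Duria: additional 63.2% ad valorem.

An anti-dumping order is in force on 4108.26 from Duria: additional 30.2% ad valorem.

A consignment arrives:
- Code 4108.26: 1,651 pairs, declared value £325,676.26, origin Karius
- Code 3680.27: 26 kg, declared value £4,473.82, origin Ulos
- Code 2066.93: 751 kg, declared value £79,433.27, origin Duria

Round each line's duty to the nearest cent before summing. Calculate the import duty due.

£24,081.51

Line 1 (4108.26, Karius, 1,651 pairs, £325,676.26):
Base rate for 4108.26 is 4.5%.
Origin Karius qualifies under the Casos–Karius agreement and 4108.26 is covered: preferential rate Free applies instead.
The additional-duty order on 4108.26 targets Duria, not Karius; it does not apply.
Duty = £325,676.26 × 0% = £0.00.
Line 2 (3680.27, Ulos, 26 kg, £4,473.82):
Base rate for 3680.27 is 14.5%.
3680.27 has an FTA preferential rate, but origin Ulos is not Karius; base rate stands.
The additional-duty order on 3680.27 targets Duria, not Ulos; it does not apply.
Duty = £4,473.82 × 14.5% = £648.70.
Line 3 (2066.93, Duria, 751 kg, £79,433.27):
Base rate for 2066.93 is 29.5%.
Duty = £79,433.27 × 29.5% = £23,432.81.
Total = £0.00 + £648.70 + £23,432.81 = £24,081.51.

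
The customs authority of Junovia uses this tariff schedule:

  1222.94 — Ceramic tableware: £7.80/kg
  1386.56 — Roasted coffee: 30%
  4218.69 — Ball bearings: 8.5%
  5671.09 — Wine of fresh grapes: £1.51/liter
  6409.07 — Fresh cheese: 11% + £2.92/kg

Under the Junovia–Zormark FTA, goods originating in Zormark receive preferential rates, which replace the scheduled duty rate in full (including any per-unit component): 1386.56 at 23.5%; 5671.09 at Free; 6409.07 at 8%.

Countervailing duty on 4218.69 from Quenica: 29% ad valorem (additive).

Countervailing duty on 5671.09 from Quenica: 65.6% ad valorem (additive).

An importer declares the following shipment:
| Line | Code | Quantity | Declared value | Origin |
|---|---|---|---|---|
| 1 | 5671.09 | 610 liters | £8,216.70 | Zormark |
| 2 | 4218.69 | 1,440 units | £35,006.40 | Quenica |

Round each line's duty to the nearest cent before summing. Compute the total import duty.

Line 1 (5671.09, Zormark, 610 liters, £8,216.70):
Base rate for 5671.09 is £1.51/liter.
Origin Zormark qualifies under the Junovia–Zormark agreement and 5671.09 is covered: preferential rate Free applies instead.
The additional-duty order on 5671.09 targets Quenica, not Zormark; it does not apply.
Duty = £8,216.70 × 0% = £0.00.
Line 2 (4218.69, Quenica, 1,440 units, £35,006.40):
Base rate for 4218.69 is 8.5%.
Additional duty on 4218.69 from Quenica: +29%. Applied ad valorem rate: 8.5% + 29% = 37.5%.
Duty = £35,006.40 × 37.5% = £13,127.40.
Total = £0.00 + £13,127.40 = £13,127.40.

£13,127.40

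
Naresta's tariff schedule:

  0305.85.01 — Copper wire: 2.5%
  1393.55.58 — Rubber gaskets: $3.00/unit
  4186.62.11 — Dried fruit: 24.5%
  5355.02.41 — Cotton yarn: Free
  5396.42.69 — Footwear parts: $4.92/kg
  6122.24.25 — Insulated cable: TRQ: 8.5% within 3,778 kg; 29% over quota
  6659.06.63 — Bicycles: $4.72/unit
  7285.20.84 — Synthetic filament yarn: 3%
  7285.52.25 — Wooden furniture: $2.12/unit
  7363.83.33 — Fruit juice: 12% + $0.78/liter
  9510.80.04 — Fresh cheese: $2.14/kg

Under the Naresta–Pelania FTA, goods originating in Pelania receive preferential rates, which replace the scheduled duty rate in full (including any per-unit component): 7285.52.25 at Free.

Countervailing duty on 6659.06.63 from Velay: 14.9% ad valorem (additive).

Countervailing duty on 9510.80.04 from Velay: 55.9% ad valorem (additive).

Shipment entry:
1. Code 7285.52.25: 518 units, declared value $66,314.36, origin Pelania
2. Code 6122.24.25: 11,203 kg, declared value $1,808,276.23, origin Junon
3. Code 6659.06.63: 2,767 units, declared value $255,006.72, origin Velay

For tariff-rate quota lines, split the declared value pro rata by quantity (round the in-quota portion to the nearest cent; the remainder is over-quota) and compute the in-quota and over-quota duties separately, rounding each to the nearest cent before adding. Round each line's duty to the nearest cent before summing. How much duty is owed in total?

$450,445.91

Line 1 (7285.52.25, Pelania, 518 units, $66,314.36):
Base rate for 7285.52.25 is $2.12/unit.
Origin Pelania qualifies under the Naresta–Pelania agreement and 7285.52.25 is covered: preferential rate Free applies instead.
Duty = $66,314.36 × 0% = $0.00.
Line 2 (6122.24.25, Junon, 11,203 kg, $1,808,276.23):
Code 6122.24.25 is under a tariff-rate quota (threshold 3,778 kg). In-quota: 3,778 kg at 8.5%; over-quota: 7,425 kg at 29%.
Pro-rata value split: in-quota = $1,808,276.23 × 3,778/11,203 = $609,806.98; over-quota = $1,808,276.23 − $609,806.98 = $1,198,469.25.
In-quota duty = $609,806.98 × 8.5% = $51,833.59. Over-quota duty = $1,198,469.25 × 29% = $347,556.08.
Line duty = $51,833.59 + $347,556.08 = $399,389.67.
Line 3 (6659.06.63, Velay, 2,767 units, $255,006.72):
Base rate for 6659.06.63 is $4.72/unit.
Additional duty on 6659.06.63 from Velay: +14.9% ad valorem. Applied ad valorem rate = 14.9%.
Duty = $255,006.72 × 14.9% + 2,767 × $4.72 = $51,056.24.
Total = $0.00 + $399,389.67 + $51,056.24 = $450,445.91.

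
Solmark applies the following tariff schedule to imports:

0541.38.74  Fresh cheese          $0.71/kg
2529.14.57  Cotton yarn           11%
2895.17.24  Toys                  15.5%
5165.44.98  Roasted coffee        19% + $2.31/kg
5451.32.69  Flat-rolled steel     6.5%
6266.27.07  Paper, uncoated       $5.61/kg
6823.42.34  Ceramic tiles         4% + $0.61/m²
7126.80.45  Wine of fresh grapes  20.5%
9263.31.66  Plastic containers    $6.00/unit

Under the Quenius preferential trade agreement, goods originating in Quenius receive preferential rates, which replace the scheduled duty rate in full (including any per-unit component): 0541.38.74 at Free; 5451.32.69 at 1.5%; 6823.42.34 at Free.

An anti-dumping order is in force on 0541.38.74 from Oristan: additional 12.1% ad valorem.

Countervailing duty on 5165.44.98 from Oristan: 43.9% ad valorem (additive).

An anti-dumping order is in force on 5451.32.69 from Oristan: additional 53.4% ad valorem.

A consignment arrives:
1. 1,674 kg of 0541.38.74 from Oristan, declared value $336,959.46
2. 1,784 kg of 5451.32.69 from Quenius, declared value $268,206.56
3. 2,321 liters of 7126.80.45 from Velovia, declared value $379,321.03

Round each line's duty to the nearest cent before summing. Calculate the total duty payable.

$123,744.54

Line 1 (0541.38.74, Oristan, 1,674 kg, $336,959.46):
Base rate for 0541.38.74 is $0.71/kg.
0541.38.74 has an FTA preferential rate, but origin Oristan is not Quenius; base rate stands.
Additional duty on 0541.38.74 from Oristan: +12.1% ad valorem. Applied ad valorem rate = 12.1%.
Duty = $336,959.46 × 12.1% + 1,674 × $0.71 = $41,960.63.
Line 2 (5451.32.69, Quenius, 1,784 kg, $268,206.56):
Base rate for 5451.32.69 is 6.5%.
Origin Quenius qualifies under the Solmark–Quenius agreement and 5451.32.69 is covered: preferential rate 1.5% applies instead.
The additional-duty order on 5451.32.69 targets Oristan, not Quenius; it does not apply.
Duty = $268,206.56 × 1.5% = $4,023.10.
Line 3 (7126.80.45, Velovia, 2,321 liters, $379,321.03):
Base rate for 7126.80.45 is 20.5%.
Duty = $379,321.03 × 20.5% = $77,760.81.
Total = $41,960.63 + $4,023.10 + $77,760.81 = $123,744.54.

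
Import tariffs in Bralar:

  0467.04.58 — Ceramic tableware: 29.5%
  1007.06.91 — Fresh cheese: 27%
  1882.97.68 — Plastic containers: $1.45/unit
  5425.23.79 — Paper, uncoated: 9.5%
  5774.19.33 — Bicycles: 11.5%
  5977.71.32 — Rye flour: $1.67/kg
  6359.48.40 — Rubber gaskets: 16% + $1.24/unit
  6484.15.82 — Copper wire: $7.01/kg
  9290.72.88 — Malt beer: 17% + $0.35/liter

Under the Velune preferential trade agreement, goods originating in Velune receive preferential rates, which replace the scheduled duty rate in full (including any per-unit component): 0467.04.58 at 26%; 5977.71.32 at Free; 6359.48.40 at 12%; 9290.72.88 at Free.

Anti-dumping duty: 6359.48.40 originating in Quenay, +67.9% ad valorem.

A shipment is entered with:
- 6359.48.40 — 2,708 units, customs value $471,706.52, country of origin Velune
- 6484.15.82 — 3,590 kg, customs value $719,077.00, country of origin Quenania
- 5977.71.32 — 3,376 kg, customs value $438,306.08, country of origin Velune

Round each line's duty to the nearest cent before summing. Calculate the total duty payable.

Line 1 (6359.48.40, Velune, 2,708 units, $471,706.52):
Base rate for 6359.48.40 is 16% + $1.24/unit.
Origin Velune qualifies under the Bralar–Velune agreement and 6359.48.40 is covered: preferential rate 12% applies instead.
The additional-duty order on 6359.48.40 targets Quenay, not Velune; it does not apply.
Duty = $471,706.52 × 12% = $56,604.78.
Line 2 (6484.15.82, Quenania, 3,590 kg, $719,077.00):
Base rate for 6484.15.82 is $7.01/kg.
Duty = 3,590 × $7.01 = $25,165.90.
Line 3 (5977.71.32, Velune, 3,376 kg, $438,306.08):
Base rate for 5977.71.32 is $1.67/kg.
Origin Velune qualifies under the Bralar–Velune agreement and 5977.71.32 is covered: preferential rate Free applies instead.
Duty = $438,306.08 × 0% = $0.00.
Total = $56,604.78 + $25,165.90 + $0.00 = $81,770.68.

$81,770.68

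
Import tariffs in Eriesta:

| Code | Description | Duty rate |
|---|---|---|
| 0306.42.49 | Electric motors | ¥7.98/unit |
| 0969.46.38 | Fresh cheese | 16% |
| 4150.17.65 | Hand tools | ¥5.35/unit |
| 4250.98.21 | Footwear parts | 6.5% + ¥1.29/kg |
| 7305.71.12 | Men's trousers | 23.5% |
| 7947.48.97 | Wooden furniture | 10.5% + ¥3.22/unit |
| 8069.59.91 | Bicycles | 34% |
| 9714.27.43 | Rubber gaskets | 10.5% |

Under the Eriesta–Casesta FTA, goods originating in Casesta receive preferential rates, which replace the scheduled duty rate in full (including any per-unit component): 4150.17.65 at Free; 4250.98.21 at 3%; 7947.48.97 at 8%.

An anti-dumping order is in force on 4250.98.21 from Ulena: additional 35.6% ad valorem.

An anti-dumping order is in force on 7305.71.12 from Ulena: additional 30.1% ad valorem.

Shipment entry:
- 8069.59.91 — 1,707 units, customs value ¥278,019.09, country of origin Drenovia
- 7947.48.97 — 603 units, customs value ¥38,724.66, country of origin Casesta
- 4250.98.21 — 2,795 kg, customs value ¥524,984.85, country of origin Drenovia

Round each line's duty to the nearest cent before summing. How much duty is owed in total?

Line 1 (8069.59.91, Drenovia, 1,707 units, ¥278,019.09):
Base rate for 8069.59.91 is 34%.
Duty = ¥278,019.09 × 34% = ¥94,526.49.
Line 2 (7947.48.97, Casesta, 603 units, ¥38,724.66):
Base rate for 7947.48.97 is 10.5% + ¥3.22/unit.
Origin Casesta qualifies under the Eriesta–Casesta agreement and 7947.48.97 is covered: preferential rate 8% applies instead.
Duty = ¥38,724.66 × 8% = ¥3,097.97.
Line 3 (4250.98.21, Drenovia, 2,795 kg, ¥524,984.85):
Base rate for 4250.98.21 is 6.5% + ¥1.29/kg.
4250.98.21 has an FTA preferential rate, but origin Drenovia is not Casesta; base rate stands.
The additional-duty order on 4250.98.21 targets Ulena, not Drenovia; it does not apply.
Duty = ¥524,984.85 × 6.5% + 2,795 × ¥1.29 = ¥37,729.57.
Total = ¥94,526.49 + ¥3,097.97 + ¥37,729.57 = ¥135,354.03.

¥135,354.03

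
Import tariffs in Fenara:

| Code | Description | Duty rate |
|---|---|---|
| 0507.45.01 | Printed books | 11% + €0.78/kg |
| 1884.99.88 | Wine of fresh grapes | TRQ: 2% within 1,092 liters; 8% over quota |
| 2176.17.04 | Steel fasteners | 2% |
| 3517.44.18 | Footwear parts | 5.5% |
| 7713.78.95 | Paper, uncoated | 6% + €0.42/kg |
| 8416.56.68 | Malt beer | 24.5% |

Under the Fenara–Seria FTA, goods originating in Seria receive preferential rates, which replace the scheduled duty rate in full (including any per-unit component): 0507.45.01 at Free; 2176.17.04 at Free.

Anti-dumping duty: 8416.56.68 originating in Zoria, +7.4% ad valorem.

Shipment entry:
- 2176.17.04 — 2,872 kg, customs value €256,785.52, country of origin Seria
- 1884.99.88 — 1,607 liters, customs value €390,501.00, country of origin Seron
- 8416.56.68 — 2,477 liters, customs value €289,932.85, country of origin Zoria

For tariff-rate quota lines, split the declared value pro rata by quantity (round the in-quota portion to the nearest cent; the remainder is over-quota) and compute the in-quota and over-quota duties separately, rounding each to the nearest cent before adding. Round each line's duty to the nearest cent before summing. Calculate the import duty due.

€107,807.30

Line 1 (2176.17.04, Seria, 2,872 kg, €256,785.52):
Base rate for 2176.17.04 is 2%.
Origin Seria qualifies under the Fenara–Seria agreement and 2176.17.04 is covered: preferential rate Free applies instead.
Duty = €256,785.52 × 0% = €0.00.
Line 2 (1884.99.88, Seron, 1,607 liters, €390,501.00):
Code 1884.99.88 is under a tariff-rate quota (threshold 1,092 liters). In-quota: 1,092 liters at 2%; over-quota: 515 liters at 8%.
Pro-rata value split: in-quota = €390,501.00 × 1,092/1,607 = €265,356.00; over-quota = €390,501.00 − €265,356.00 = €125,145.00.
In-quota duty = €265,356.00 × 2% = €5,307.12. Over-quota duty = €125,145.00 × 8% = €10,011.60.
Line duty = €5,307.12 + €10,011.60 = €15,318.72.
Line 3 (8416.56.68, Zoria, 2,477 liters, €289,932.85):
Base rate for 8416.56.68 is 24.5%.
Additional duty on 8416.56.68 from Zoria: +7.4%. Applied ad valorem rate: 24.5% + 7.4% = 31.9%.
Duty = €289,932.85 × 31.9% = €92,488.58.
Total = €0.00 + €15,318.72 + €92,488.58 = €107,807.30.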